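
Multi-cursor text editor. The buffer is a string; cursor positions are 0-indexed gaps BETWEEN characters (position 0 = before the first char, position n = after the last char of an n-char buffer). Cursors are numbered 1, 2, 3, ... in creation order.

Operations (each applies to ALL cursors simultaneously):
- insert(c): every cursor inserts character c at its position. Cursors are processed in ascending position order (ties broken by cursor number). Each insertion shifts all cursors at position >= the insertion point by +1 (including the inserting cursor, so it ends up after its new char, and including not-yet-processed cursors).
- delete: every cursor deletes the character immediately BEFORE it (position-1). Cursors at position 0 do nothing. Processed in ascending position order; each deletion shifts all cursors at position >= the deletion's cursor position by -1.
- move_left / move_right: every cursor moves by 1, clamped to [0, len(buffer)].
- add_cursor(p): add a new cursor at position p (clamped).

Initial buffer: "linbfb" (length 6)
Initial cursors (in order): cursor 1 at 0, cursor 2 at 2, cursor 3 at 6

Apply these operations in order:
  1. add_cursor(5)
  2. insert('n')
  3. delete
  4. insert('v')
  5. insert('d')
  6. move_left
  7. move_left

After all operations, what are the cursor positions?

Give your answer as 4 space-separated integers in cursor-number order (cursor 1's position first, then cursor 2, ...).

Answer: 0 4 12 9

Derivation:
After op 1 (add_cursor(5)): buffer="linbfb" (len 6), cursors c1@0 c2@2 c4@5 c3@6, authorship ......
After op 2 (insert('n')): buffer="nlinnbfnbn" (len 10), cursors c1@1 c2@4 c4@8 c3@10, authorship 1..2...4.3
After op 3 (delete): buffer="linbfb" (len 6), cursors c1@0 c2@2 c4@5 c3@6, authorship ......
After op 4 (insert('v')): buffer="vlivnbfvbv" (len 10), cursors c1@1 c2@4 c4@8 c3@10, authorship 1..2...4.3
After op 5 (insert('d')): buffer="vdlivdnbfvdbvd" (len 14), cursors c1@2 c2@6 c4@11 c3@14, authorship 11..22...44.33
After op 6 (move_left): buffer="vdlivdnbfvdbvd" (len 14), cursors c1@1 c2@5 c4@10 c3@13, authorship 11..22...44.33
After op 7 (move_left): buffer="vdlivdnbfvdbvd" (len 14), cursors c1@0 c2@4 c4@9 c3@12, authorship 11..22...44.33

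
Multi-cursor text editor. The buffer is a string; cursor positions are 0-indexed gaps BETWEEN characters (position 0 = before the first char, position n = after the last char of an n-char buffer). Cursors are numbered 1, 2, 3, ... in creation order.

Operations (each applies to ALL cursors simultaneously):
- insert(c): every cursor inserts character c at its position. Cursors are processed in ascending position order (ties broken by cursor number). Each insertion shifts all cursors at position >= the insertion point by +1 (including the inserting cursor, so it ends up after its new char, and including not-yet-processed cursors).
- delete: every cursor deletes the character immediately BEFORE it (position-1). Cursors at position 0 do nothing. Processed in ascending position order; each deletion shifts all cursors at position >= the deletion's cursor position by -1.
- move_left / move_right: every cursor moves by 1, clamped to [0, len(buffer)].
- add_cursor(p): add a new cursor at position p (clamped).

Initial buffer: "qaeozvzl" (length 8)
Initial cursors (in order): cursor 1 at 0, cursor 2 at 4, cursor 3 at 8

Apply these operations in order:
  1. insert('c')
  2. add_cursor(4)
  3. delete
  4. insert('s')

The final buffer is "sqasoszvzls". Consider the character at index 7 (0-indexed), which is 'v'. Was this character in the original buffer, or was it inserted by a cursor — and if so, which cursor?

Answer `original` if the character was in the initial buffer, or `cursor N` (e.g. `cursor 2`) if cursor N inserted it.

Answer: original

Derivation:
After op 1 (insert('c')): buffer="cqaeoczvzlc" (len 11), cursors c1@1 c2@6 c3@11, authorship 1....2....3
After op 2 (add_cursor(4)): buffer="cqaeoczvzlc" (len 11), cursors c1@1 c4@4 c2@6 c3@11, authorship 1....2....3
After op 3 (delete): buffer="qaozvzl" (len 7), cursors c1@0 c4@2 c2@3 c3@7, authorship .......
After op 4 (insert('s')): buffer="sqasoszvzls" (len 11), cursors c1@1 c4@4 c2@6 c3@11, authorship 1..4.2....3
Authorship (.=original, N=cursor N): 1 . . 4 . 2 . . . . 3
Index 7: author = original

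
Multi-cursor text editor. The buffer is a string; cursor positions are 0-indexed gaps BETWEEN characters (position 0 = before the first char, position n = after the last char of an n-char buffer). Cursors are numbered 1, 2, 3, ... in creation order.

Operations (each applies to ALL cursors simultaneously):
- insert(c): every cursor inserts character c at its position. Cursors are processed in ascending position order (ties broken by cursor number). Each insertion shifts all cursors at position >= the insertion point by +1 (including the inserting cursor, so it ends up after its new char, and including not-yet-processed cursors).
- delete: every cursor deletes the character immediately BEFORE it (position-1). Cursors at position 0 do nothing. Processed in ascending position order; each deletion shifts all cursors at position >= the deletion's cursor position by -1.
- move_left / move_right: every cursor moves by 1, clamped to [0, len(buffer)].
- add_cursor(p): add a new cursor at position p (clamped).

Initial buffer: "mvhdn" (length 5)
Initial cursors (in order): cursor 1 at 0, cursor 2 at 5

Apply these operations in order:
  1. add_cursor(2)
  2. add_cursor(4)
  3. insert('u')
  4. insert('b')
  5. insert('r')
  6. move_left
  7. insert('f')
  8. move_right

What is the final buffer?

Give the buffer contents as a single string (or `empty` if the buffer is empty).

After op 1 (add_cursor(2)): buffer="mvhdn" (len 5), cursors c1@0 c3@2 c2@5, authorship .....
After op 2 (add_cursor(4)): buffer="mvhdn" (len 5), cursors c1@0 c3@2 c4@4 c2@5, authorship .....
After op 3 (insert('u')): buffer="umvuhdunu" (len 9), cursors c1@1 c3@4 c4@7 c2@9, authorship 1..3..4.2
After op 4 (insert('b')): buffer="ubmvubhdubnub" (len 13), cursors c1@2 c3@6 c4@10 c2@13, authorship 11..33..44.22
After op 5 (insert('r')): buffer="ubrmvubrhdubrnubr" (len 17), cursors c1@3 c3@8 c4@13 c2@17, authorship 111..333..444.222
After op 6 (move_left): buffer="ubrmvubrhdubrnubr" (len 17), cursors c1@2 c3@7 c4@12 c2@16, authorship 111..333..444.222
After op 7 (insert('f')): buffer="ubfrmvubfrhdubfrnubfr" (len 21), cursors c1@3 c3@9 c4@15 c2@20, authorship 1111..3333..4444.2222
After op 8 (move_right): buffer="ubfrmvubfrhdubfrnubfr" (len 21), cursors c1@4 c3@10 c4@16 c2@21, authorship 1111..3333..4444.2222

Answer: ubfrmvubfrhdubfrnubfr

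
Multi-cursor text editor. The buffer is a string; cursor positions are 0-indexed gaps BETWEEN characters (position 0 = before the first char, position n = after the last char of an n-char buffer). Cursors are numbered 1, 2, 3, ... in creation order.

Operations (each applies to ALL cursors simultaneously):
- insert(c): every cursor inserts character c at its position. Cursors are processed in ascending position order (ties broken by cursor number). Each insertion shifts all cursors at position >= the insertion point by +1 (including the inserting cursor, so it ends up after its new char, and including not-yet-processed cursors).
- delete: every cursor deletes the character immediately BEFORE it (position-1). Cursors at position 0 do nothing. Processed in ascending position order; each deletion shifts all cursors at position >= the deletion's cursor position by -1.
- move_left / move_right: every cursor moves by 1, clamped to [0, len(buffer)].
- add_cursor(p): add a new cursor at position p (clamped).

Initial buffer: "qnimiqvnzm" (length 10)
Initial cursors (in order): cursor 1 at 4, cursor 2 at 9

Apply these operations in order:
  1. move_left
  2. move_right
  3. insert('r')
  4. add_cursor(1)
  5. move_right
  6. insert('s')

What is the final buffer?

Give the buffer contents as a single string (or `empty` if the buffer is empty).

Answer: qnsimrisqvnzrms

Derivation:
After op 1 (move_left): buffer="qnimiqvnzm" (len 10), cursors c1@3 c2@8, authorship ..........
After op 2 (move_right): buffer="qnimiqvnzm" (len 10), cursors c1@4 c2@9, authorship ..........
After op 3 (insert('r')): buffer="qnimriqvnzrm" (len 12), cursors c1@5 c2@11, authorship ....1.....2.
After op 4 (add_cursor(1)): buffer="qnimriqvnzrm" (len 12), cursors c3@1 c1@5 c2@11, authorship ....1.....2.
After op 5 (move_right): buffer="qnimriqvnzrm" (len 12), cursors c3@2 c1@6 c2@12, authorship ....1.....2.
After op 6 (insert('s')): buffer="qnsimrisqvnzrms" (len 15), cursors c3@3 c1@8 c2@15, authorship ..3..1.1....2.2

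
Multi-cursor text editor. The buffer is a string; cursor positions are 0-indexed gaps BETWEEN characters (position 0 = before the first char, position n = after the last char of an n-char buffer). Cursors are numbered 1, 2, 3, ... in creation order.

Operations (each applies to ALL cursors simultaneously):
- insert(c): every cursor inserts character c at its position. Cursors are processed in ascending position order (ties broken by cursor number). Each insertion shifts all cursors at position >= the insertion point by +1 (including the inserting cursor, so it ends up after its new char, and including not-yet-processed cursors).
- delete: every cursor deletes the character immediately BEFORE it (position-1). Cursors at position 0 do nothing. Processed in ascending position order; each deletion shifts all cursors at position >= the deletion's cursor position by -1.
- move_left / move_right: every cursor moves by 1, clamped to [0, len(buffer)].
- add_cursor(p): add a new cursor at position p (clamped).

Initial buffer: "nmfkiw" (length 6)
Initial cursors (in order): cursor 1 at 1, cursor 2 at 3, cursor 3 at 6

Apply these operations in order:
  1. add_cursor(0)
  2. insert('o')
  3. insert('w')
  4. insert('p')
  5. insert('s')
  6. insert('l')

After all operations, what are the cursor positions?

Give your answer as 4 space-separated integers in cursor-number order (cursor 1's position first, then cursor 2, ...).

Answer: 11 18 26 5

Derivation:
After op 1 (add_cursor(0)): buffer="nmfkiw" (len 6), cursors c4@0 c1@1 c2@3 c3@6, authorship ......
After op 2 (insert('o')): buffer="onomfokiwo" (len 10), cursors c4@1 c1@3 c2@6 c3@10, authorship 4.1..2...3
After op 3 (insert('w')): buffer="ownowmfowkiwow" (len 14), cursors c4@2 c1@5 c2@9 c3@14, authorship 44.11..22...33
After op 4 (insert('p')): buffer="owpnowpmfowpkiwowp" (len 18), cursors c4@3 c1@7 c2@12 c3@18, authorship 444.111..222...333
After op 5 (insert('s')): buffer="owpsnowpsmfowpskiwowps" (len 22), cursors c4@4 c1@9 c2@15 c3@22, authorship 4444.1111..2222...3333
After op 6 (insert('l')): buffer="owpslnowpslmfowpslkiwowpsl" (len 26), cursors c4@5 c1@11 c2@18 c3@26, authorship 44444.11111..22222...33333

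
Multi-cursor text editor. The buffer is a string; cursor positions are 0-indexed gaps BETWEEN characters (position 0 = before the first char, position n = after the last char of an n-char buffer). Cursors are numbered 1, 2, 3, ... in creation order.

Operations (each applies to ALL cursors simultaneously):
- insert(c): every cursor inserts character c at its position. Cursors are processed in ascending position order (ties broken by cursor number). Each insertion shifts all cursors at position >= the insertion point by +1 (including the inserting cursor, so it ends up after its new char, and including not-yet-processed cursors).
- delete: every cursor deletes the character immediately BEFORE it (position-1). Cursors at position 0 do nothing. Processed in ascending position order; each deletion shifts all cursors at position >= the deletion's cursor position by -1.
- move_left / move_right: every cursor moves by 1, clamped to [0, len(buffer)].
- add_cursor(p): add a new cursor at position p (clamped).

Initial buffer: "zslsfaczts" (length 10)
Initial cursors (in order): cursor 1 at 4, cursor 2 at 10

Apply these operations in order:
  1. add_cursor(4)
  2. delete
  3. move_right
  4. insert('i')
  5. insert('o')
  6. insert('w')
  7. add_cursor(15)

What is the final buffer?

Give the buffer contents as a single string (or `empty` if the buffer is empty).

After op 1 (add_cursor(4)): buffer="zslsfaczts" (len 10), cursors c1@4 c3@4 c2@10, authorship ..........
After op 2 (delete): buffer="zsfaczt" (len 7), cursors c1@2 c3@2 c2@7, authorship .......
After op 3 (move_right): buffer="zsfaczt" (len 7), cursors c1@3 c3@3 c2@7, authorship .......
After op 4 (insert('i')): buffer="zsfiiaczti" (len 10), cursors c1@5 c3@5 c2@10, authorship ...13....2
After op 5 (insert('o')): buffer="zsfiiooacztio" (len 13), cursors c1@7 c3@7 c2@13, authorship ...1313....22
After op 6 (insert('w')): buffer="zsfiioowwacztiow" (len 16), cursors c1@9 c3@9 c2@16, authorship ...131313....222
After op 7 (add_cursor(15)): buffer="zsfiioowwacztiow" (len 16), cursors c1@9 c3@9 c4@15 c2@16, authorship ...131313....222

Answer: zsfiioowwacztiow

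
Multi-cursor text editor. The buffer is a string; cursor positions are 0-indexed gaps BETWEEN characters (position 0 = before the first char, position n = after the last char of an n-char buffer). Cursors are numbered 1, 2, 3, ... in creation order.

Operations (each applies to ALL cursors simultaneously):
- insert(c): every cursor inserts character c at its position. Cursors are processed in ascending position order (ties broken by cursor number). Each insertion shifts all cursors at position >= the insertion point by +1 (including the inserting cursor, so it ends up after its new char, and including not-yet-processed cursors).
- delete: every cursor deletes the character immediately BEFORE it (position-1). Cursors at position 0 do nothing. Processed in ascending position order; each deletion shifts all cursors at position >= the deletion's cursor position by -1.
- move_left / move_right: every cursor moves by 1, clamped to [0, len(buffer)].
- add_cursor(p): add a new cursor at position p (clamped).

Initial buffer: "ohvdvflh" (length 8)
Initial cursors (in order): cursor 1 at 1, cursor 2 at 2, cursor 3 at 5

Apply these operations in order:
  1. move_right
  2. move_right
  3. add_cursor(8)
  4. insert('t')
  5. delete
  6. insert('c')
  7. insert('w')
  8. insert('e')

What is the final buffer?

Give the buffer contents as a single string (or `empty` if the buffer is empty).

After op 1 (move_right): buffer="ohvdvflh" (len 8), cursors c1@2 c2@3 c3@6, authorship ........
After op 2 (move_right): buffer="ohvdvflh" (len 8), cursors c1@3 c2@4 c3@7, authorship ........
After op 3 (add_cursor(8)): buffer="ohvdvflh" (len 8), cursors c1@3 c2@4 c3@7 c4@8, authorship ........
After op 4 (insert('t')): buffer="ohvtdtvfltht" (len 12), cursors c1@4 c2@6 c3@10 c4@12, authorship ...1.2...3.4
After op 5 (delete): buffer="ohvdvflh" (len 8), cursors c1@3 c2@4 c3@7 c4@8, authorship ........
After op 6 (insert('c')): buffer="ohvcdcvflchc" (len 12), cursors c1@4 c2@6 c3@10 c4@12, authorship ...1.2...3.4
After op 7 (insert('w')): buffer="ohvcwdcwvflcwhcw" (len 16), cursors c1@5 c2@8 c3@13 c4@16, authorship ...11.22...33.44
After op 8 (insert('e')): buffer="ohvcwedcwevflcwehcwe" (len 20), cursors c1@6 c2@10 c3@16 c4@20, authorship ...111.222...333.444

Answer: ohvcwedcwevflcwehcwe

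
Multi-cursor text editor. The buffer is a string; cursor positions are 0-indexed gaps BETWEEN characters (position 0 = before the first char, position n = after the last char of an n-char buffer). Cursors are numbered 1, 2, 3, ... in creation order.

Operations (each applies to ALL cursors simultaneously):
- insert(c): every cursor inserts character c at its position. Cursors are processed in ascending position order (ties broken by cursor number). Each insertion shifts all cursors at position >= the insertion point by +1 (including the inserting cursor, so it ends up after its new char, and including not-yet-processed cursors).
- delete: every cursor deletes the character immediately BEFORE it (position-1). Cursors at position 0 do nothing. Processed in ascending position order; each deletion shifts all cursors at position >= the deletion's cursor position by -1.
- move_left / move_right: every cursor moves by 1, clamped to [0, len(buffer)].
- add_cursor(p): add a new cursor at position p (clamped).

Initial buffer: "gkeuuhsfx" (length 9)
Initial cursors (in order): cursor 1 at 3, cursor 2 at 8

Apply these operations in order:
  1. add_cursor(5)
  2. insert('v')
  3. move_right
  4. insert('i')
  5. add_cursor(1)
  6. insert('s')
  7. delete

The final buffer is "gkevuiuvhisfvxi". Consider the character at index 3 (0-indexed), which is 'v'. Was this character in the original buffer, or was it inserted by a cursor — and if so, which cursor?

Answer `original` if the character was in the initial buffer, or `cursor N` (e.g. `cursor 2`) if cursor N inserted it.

Answer: cursor 1

Derivation:
After op 1 (add_cursor(5)): buffer="gkeuuhsfx" (len 9), cursors c1@3 c3@5 c2@8, authorship .........
After op 2 (insert('v')): buffer="gkevuuvhsfvx" (len 12), cursors c1@4 c3@7 c2@11, authorship ...1..3...2.
After op 3 (move_right): buffer="gkevuuvhsfvx" (len 12), cursors c1@5 c3@8 c2@12, authorship ...1..3...2.
After op 4 (insert('i')): buffer="gkevuiuvhisfvxi" (len 15), cursors c1@6 c3@10 c2@15, authorship ...1.1.3.3..2.2
After op 5 (add_cursor(1)): buffer="gkevuiuvhisfvxi" (len 15), cursors c4@1 c1@6 c3@10 c2@15, authorship ...1.1.3.3..2.2
After op 6 (insert('s')): buffer="gskevuisuvhissfvxis" (len 19), cursors c4@2 c1@8 c3@13 c2@19, authorship .4..1.11.3.33..2.22
After op 7 (delete): buffer="gkevuiuvhisfvxi" (len 15), cursors c4@1 c1@6 c3@10 c2@15, authorship ...1.1.3.3..2.2
Authorship (.=original, N=cursor N): . . . 1 . 1 . 3 . 3 . . 2 . 2
Index 3: author = 1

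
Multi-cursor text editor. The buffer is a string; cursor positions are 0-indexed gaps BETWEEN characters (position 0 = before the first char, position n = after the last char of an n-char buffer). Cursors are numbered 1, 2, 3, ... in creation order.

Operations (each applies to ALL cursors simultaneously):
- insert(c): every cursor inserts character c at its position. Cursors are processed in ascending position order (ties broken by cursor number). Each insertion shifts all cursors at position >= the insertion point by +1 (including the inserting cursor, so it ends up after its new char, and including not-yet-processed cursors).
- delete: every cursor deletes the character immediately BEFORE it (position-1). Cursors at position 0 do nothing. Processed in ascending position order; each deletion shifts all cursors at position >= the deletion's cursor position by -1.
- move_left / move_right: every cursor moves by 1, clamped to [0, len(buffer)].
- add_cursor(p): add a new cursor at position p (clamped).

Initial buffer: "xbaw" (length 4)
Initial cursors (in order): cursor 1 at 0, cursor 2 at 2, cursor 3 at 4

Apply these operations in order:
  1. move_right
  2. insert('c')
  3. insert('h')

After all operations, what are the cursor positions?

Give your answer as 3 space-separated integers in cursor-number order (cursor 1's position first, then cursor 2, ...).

Answer: 3 7 10

Derivation:
After op 1 (move_right): buffer="xbaw" (len 4), cursors c1@1 c2@3 c3@4, authorship ....
After op 2 (insert('c')): buffer="xcbacwc" (len 7), cursors c1@2 c2@5 c3@7, authorship .1..2.3
After op 3 (insert('h')): buffer="xchbachwch" (len 10), cursors c1@3 c2@7 c3@10, authorship .11..22.33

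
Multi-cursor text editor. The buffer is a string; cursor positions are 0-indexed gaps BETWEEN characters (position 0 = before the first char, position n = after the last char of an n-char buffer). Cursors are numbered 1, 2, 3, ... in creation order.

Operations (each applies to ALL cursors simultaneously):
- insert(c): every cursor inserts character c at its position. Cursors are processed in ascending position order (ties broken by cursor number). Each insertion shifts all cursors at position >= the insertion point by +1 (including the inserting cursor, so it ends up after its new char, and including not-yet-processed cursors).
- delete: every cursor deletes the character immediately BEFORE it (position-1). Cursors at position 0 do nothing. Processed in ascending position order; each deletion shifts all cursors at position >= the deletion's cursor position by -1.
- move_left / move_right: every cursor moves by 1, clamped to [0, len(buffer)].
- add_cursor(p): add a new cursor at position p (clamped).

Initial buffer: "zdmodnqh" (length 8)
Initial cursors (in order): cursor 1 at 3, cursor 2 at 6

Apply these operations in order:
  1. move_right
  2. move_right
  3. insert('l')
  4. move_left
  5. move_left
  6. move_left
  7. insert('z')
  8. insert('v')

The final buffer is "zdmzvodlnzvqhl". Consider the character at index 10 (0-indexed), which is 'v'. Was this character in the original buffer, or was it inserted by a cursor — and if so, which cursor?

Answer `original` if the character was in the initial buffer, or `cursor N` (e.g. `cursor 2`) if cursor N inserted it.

Answer: cursor 2

Derivation:
After op 1 (move_right): buffer="zdmodnqh" (len 8), cursors c1@4 c2@7, authorship ........
After op 2 (move_right): buffer="zdmodnqh" (len 8), cursors c1@5 c2@8, authorship ........
After op 3 (insert('l')): buffer="zdmodlnqhl" (len 10), cursors c1@6 c2@10, authorship .....1...2
After op 4 (move_left): buffer="zdmodlnqhl" (len 10), cursors c1@5 c2@9, authorship .....1...2
After op 5 (move_left): buffer="zdmodlnqhl" (len 10), cursors c1@4 c2@8, authorship .....1...2
After op 6 (move_left): buffer="zdmodlnqhl" (len 10), cursors c1@3 c2@7, authorship .....1...2
After op 7 (insert('z')): buffer="zdmzodlnzqhl" (len 12), cursors c1@4 c2@9, authorship ...1..1.2..2
After op 8 (insert('v')): buffer="zdmzvodlnzvqhl" (len 14), cursors c1@5 c2@11, authorship ...11..1.22..2
Authorship (.=original, N=cursor N): . . . 1 1 . . 1 . 2 2 . . 2
Index 10: author = 2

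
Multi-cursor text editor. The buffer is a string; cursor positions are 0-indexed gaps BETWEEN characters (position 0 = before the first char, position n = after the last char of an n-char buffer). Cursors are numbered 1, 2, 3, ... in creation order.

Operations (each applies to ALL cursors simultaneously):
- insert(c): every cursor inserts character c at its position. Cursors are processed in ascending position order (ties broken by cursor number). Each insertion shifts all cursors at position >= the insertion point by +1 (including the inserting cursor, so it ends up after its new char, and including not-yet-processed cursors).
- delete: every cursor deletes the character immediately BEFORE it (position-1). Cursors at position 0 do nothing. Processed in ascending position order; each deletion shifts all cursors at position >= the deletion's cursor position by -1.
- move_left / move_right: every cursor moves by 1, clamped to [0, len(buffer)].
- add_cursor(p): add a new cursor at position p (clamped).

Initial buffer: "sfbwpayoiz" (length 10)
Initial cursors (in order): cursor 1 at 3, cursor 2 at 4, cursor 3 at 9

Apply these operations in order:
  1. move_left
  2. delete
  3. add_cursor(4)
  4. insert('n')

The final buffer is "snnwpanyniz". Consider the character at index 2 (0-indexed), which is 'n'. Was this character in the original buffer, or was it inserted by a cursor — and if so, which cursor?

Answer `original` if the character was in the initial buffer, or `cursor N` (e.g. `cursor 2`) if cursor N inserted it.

After op 1 (move_left): buffer="sfbwpayoiz" (len 10), cursors c1@2 c2@3 c3@8, authorship ..........
After op 2 (delete): buffer="swpayiz" (len 7), cursors c1@1 c2@1 c3@5, authorship .......
After op 3 (add_cursor(4)): buffer="swpayiz" (len 7), cursors c1@1 c2@1 c4@4 c3@5, authorship .......
After op 4 (insert('n')): buffer="snnwpanyniz" (len 11), cursors c1@3 c2@3 c4@7 c3@9, authorship .12...4.3..
Authorship (.=original, N=cursor N): . 1 2 . . . 4 . 3 . .
Index 2: author = 2

Answer: cursor 2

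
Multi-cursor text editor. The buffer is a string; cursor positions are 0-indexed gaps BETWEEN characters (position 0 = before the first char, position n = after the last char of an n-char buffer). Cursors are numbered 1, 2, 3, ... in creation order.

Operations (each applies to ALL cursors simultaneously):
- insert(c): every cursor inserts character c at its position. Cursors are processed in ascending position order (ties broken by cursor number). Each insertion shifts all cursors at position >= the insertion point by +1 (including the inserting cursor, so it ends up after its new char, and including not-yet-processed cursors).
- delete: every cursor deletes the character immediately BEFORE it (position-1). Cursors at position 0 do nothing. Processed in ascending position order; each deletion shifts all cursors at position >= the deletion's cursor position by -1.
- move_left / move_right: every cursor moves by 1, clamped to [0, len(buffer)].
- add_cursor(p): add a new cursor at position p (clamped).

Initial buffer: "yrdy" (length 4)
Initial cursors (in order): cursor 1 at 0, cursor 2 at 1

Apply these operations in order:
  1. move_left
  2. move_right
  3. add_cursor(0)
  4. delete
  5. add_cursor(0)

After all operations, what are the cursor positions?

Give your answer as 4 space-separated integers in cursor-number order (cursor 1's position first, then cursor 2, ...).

After op 1 (move_left): buffer="yrdy" (len 4), cursors c1@0 c2@0, authorship ....
After op 2 (move_right): buffer="yrdy" (len 4), cursors c1@1 c2@1, authorship ....
After op 3 (add_cursor(0)): buffer="yrdy" (len 4), cursors c3@0 c1@1 c2@1, authorship ....
After op 4 (delete): buffer="rdy" (len 3), cursors c1@0 c2@0 c3@0, authorship ...
After op 5 (add_cursor(0)): buffer="rdy" (len 3), cursors c1@0 c2@0 c3@0 c4@0, authorship ...

Answer: 0 0 0 0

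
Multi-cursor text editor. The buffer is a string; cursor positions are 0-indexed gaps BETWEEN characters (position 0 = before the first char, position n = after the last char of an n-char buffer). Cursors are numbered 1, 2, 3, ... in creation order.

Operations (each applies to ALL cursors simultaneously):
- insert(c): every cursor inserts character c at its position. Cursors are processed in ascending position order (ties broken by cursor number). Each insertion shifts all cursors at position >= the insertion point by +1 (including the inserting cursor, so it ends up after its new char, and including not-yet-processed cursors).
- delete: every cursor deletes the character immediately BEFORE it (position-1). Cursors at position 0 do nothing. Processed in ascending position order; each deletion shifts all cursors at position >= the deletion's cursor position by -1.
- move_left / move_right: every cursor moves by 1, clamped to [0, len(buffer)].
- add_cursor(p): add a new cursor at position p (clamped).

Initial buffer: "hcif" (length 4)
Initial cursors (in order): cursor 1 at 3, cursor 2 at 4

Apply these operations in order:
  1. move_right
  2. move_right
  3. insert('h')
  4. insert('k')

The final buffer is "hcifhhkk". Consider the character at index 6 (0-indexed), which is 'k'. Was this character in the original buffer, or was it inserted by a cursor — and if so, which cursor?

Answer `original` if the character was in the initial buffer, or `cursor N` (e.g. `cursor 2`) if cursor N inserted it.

Answer: cursor 1

Derivation:
After op 1 (move_right): buffer="hcif" (len 4), cursors c1@4 c2@4, authorship ....
After op 2 (move_right): buffer="hcif" (len 4), cursors c1@4 c2@4, authorship ....
After op 3 (insert('h')): buffer="hcifhh" (len 6), cursors c1@6 c2@6, authorship ....12
After op 4 (insert('k')): buffer="hcifhhkk" (len 8), cursors c1@8 c2@8, authorship ....1212
Authorship (.=original, N=cursor N): . . . . 1 2 1 2
Index 6: author = 1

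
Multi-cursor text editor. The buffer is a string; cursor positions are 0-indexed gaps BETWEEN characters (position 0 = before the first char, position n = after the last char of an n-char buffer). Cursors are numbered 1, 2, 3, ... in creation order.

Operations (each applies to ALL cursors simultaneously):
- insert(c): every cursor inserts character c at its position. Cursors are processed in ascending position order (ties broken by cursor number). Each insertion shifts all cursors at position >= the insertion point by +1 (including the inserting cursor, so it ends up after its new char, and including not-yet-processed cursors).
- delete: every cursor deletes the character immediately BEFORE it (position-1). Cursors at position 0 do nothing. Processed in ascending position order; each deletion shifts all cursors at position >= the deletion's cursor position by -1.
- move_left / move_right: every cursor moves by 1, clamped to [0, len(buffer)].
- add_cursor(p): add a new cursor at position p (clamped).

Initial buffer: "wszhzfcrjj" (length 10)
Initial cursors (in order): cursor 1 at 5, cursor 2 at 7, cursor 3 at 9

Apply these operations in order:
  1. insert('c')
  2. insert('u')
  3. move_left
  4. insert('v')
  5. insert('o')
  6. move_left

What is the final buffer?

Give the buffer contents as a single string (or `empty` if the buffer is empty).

After op 1 (insert('c')): buffer="wszhzcfccrjcj" (len 13), cursors c1@6 c2@9 c3@12, authorship .....1..2..3.
After op 2 (insert('u')): buffer="wszhzcufccurjcuj" (len 16), cursors c1@7 c2@11 c3@15, authorship .....11..22..33.
After op 3 (move_left): buffer="wszhzcufccurjcuj" (len 16), cursors c1@6 c2@10 c3@14, authorship .....11..22..33.
After op 4 (insert('v')): buffer="wszhzcvufccvurjcvuj" (len 19), cursors c1@7 c2@12 c3@17, authorship .....111..222..333.
After op 5 (insert('o')): buffer="wszhzcvoufccvourjcvouj" (len 22), cursors c1@8 c2@14 c3@20, authorship .....1111..2222..3333.
After op 6 (move_left): buffer="wszhzcvoufccvourjcvouj" (len 22), cursors c1@7 c2@13 c3@19, authorship .....1111..2222..3333.

Answer: wszhzcvoufccvourjcvouj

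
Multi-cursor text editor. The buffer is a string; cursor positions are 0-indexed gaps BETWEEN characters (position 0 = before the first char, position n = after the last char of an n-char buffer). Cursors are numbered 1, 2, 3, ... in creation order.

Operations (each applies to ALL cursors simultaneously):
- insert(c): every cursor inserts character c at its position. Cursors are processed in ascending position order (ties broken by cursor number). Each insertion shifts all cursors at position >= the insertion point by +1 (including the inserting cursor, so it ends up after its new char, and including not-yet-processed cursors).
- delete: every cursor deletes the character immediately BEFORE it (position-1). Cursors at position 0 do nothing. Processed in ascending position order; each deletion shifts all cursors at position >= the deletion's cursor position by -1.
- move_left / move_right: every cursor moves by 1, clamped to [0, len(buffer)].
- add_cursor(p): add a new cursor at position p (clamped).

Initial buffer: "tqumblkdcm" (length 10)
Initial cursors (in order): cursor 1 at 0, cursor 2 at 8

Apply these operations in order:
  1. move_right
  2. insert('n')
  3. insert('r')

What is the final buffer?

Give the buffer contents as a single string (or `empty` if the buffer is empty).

After op 1 (move_right): buffer="tqumblkdcm" (len 10), cursors c1@1 c2@9, authorship ..........
After op 2 (insert('n')): buffer="tnqumblkdcnm" (len 12), cursors c1@2 c2@11, authorship .1........2.
After op 3 (insert('r')): buffer="tnrqumblkdcnrm" (len 14), cursors c1@3 c2@13, authorship .11........22.

Answer: tnrqumblkdcnrm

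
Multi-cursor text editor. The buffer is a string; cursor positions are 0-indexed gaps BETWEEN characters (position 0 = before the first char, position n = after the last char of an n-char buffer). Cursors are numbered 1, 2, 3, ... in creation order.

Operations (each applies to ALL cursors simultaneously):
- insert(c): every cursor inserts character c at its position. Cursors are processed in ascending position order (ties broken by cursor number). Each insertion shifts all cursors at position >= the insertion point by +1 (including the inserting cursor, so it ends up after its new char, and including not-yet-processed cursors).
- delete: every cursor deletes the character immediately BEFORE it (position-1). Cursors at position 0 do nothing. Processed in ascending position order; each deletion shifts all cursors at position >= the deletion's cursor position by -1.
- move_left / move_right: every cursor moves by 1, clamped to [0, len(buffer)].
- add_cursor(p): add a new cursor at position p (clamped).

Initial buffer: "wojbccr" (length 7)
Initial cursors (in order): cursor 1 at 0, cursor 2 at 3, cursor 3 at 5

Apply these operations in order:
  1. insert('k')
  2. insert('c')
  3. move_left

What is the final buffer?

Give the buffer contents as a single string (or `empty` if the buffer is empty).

After op 1 (insert('k')): buffer="kwojkbckcr" (len 10), cursors c1@1 c2@5 c3@8, authorship 1...2..3..
After op 2 (insert('c')): buffer="kcwojkcbckccr" (len 13), cursors c1@2 c2@7 c3@11, authorship 11...22..33..
After op 3 (move_left): buffer="kcwojkcbckccr" (len 13), cursors c1@1 c2@6 c3@10, authorship 11...22..33..

Answer: kcwojkcbckccr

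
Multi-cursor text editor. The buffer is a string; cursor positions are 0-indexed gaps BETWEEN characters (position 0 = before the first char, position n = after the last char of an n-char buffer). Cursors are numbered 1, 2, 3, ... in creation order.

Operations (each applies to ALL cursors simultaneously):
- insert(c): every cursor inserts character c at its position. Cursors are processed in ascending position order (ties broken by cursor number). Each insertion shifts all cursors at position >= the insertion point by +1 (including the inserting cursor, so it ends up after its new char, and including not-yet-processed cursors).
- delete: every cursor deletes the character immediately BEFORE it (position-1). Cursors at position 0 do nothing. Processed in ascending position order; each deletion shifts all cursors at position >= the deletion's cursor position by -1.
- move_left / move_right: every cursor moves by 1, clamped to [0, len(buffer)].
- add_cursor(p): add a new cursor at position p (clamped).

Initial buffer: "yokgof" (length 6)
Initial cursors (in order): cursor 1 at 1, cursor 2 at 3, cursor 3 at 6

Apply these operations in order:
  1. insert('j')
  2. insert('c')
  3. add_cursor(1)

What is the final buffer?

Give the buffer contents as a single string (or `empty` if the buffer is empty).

Answer: yjcokjcgofjc

Derivation:
After op 1 (insert('j')): buffer="yjokjgofj" (len 9), cursors c1@2 c2@5 c3@9, authorship .1..2...3
After op 2 (insert('c')): buffer="yjcokjcgofjc" (len 12), cursors c1@3 c2@7 c3@12, authorship .11..22...33
After op 3 (add_cursor(1)): buffer="yjcokjcgofjc" (len 12), cursors c4@1 c1@3 c2@7 c3@12, authorship .11..22...33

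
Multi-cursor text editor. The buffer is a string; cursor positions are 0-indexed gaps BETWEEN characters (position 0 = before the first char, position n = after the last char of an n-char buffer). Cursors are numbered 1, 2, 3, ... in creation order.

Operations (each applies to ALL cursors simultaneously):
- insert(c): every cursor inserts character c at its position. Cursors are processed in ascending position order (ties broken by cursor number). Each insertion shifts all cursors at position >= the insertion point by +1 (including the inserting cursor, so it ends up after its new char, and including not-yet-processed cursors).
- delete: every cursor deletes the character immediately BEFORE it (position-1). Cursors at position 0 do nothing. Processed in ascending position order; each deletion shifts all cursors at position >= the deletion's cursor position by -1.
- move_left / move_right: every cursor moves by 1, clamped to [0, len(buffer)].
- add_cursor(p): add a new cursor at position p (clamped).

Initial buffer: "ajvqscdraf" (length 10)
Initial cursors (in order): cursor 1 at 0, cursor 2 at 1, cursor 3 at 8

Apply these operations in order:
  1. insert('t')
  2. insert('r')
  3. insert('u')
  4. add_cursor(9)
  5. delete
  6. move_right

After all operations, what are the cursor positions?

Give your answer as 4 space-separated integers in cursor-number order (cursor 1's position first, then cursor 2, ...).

After op 1 (insert('t')): buffer="tatjvqscdrtaf" (len 13), cursors c1@1 c2@3 c3@11, authorship 1.2.......3..
After op 2 (insert('r')): buffer="tratrjvqscdrtraf" (len 16), cursors c1@2 c2@5 c3@14, authorship 11.22.......33..
After op 3 (insert('u')): buffer="truatrujvqscdrtruaf" (len 19), cursors c1@3 c2@7 c3@17, authorship 111.222.......333..
After op 4 (add_cursor(9)): buffer="truatrujvqscdrtruaf" (len 19), cursors c1@3 c2@7 c4@9 c3@17, authorship 111.222.......333..
After op 5 (delete): buffer="tratrjqscdrtraf" (len 15), cursors c1@2 c2@5 c4@6 c3@13, authorship 11.22......33..
After op 6 (move_right): buffer="tratrjqscdrtraf" (len 15), cursors c1@3 c2@6 c4@7 c3@14, authorship 11.22......33..

Answer: 3 6 14 7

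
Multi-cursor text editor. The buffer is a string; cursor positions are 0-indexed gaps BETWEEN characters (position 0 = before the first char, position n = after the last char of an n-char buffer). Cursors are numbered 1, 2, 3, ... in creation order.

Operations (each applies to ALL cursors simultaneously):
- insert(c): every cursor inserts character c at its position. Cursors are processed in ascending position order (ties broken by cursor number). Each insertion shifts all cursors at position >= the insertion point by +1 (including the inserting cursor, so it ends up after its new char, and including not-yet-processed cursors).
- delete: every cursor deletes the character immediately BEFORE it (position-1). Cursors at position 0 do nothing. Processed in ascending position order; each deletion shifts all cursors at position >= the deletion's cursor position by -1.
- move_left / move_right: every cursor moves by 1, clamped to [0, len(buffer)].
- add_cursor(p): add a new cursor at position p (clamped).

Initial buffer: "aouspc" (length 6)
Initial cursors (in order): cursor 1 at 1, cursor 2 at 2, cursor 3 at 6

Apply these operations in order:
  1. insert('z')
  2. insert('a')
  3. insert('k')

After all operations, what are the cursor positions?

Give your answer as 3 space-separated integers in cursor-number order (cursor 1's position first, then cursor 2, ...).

After op 1 (insert('z')): buffer="azozuspcz" (len 9), cursors c1@2 c2@4 c3@9, authorship .1.2....3
After op 2 (insert('a')): buffer="azaozauspcza" (len 12), cursors c1@3 c2@6 c3@12, authorship .11.22....33
After op 3 (insert('k')): buffer="azakozakuspczak" (len 15), cursors c1@4 c2@8 c3@15, authorship .111.222....333

Answer: 4 8 15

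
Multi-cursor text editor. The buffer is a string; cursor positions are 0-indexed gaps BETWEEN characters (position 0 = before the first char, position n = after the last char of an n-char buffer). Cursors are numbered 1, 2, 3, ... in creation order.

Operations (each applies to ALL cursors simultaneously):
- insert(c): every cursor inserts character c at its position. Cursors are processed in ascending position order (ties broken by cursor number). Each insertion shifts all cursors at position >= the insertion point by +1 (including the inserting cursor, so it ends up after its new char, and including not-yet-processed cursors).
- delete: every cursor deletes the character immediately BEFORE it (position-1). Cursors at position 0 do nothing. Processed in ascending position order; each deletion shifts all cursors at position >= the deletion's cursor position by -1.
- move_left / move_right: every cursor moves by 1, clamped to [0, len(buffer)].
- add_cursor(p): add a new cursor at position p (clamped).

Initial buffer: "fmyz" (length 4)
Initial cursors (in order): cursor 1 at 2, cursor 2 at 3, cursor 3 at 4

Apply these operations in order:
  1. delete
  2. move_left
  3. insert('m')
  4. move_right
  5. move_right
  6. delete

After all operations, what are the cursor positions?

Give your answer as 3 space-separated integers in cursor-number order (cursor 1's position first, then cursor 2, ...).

Answer: 1 1 1

Derivation:
After op 1 (delete): buffer="f" (len 1), cursors c1@1 c2@1 c3@1, authorship .
After op 2 (move_left): buffer="f" (len 1), cursors c1@0 c2@0 c3@0, authorship .
After op 3 (insert('m')): buffer="mmmf" (len 4), cursors c1@3 c2@3 c3@3, authorship 123.
After op 4 (move_right): buffer="mmmf" (len 4), cursors c1@4 c2@4 c3@4, authorship 123.
After op 5 (move_right): buffer="mmmf" (len 4), cursors c1@4 c2@4 c3@4, authorship 123.
After op 6 (delete): buffer="m" (len 1), cursors c1@1 c2@1 c3@1, authorship 1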